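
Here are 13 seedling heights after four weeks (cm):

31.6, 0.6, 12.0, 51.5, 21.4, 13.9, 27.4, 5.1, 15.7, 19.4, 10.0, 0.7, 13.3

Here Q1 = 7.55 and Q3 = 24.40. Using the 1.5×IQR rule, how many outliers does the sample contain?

1

IQR = 16.85; fences at 7.55 − 25.275 = -17.725 and 24.40 + 25.275 = 49.675.
Outside the cutoffs: 51.5.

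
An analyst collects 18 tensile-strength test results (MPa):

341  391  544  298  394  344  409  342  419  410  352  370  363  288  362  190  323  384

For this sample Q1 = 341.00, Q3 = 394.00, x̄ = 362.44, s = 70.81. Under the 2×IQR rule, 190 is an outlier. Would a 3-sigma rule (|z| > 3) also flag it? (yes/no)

no

z = (190 − 362.44) / 70.81 = -2.44.
|z| = 2.44 ≤ 3.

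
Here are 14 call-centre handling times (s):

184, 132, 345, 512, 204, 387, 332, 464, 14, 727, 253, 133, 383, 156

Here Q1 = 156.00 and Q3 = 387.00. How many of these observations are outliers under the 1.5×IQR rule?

0

IQR = 231.00; fences at 156.00 − 346.50 = -190.50 and 387.00 + 346.50 = 733.50.
Every value lies within the cutoffs.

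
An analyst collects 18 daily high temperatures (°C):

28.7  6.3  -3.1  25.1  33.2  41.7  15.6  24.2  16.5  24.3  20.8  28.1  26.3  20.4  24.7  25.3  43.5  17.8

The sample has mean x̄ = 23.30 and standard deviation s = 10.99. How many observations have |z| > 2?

1

Cutoffs: x̄ ± 2s = [1.32, 45.28].
Outside the cutoffs: -3.1.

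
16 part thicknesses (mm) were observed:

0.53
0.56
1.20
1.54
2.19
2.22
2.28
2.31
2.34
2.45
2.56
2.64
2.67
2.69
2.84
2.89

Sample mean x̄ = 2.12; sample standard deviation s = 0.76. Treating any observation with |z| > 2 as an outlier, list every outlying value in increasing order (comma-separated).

Cutoffs at x̄ ± 2s: 2.12 ± 2·0.76 = [0.60, 3.64].
0.53: z = -2.09, |z| > 2 → outlier.
0.56: z = -2.05, |z| > 2 → outlier.
Every other value lies within [0.60, 3.64].

0.53, 0.56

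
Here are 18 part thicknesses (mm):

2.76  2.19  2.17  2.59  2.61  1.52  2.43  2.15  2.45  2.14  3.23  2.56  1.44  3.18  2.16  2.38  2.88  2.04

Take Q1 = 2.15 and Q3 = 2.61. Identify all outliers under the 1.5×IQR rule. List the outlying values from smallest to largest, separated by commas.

IQR = Q3 − Q1 = 2.61 − 2.15 = 0.46.
Lower fence = Q1 − 1.5·IQR = 2.15 − 0.69 = 1.46.
Upper fence = Q3 + 1.5·IQR = 2.61 + 0.69 = 3.30.
1.44 < 1.46 → outlier.
All remaining values lie within [1.46, 3.30].

1.44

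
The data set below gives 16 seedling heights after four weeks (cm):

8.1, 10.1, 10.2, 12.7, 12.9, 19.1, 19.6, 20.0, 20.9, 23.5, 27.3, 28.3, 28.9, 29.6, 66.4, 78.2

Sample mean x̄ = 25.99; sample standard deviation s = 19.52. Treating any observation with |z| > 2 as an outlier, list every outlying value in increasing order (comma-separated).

Cutoffs at x̄ ± 2s: 25.99 ± 2·19.52 = [-13.05, 65.03].
66.4: z = 2.07, |z| > 2 → outlier.
78.2: z = 2.67, |z| > 2 → outlier.
Every other value lies within [-13.05, 65.03].

66.4, 78.2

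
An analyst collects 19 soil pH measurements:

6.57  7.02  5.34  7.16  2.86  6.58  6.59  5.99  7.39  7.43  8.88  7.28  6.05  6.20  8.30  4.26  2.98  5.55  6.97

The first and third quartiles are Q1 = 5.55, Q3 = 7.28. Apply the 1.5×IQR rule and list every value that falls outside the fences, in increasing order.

IQR = Q3 − Q1 = 7.28 − 5.55 = 1.73.
Lower fence = Q1 − 1.5·IQR = 5.55 − 2.595 = 2.955.
Upper fence = Q3 + 1.5·IQR = 7.28 + 2.595 = 9.875.
2.86 < 2.955 → outlier.
All remaining values lie within [2.955, 9.875].

2.86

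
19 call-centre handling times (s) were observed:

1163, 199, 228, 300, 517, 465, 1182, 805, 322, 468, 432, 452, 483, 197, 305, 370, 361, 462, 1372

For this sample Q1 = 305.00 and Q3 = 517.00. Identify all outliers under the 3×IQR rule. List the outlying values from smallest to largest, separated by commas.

IQR = Q3 − Q1 = 517.00 − 305.00 = 212.00.
Lower fence = Q1 − 3·IQR = 305.00 − 636.00 = -331.00.
Upper fence = Q3 + 3·IQR = 517.00 + 636.00 = 1153.00.
1163 > 1153.00 → outlier.
1182 > 1153.00 → outlier.
1372 > 1153.00 → outlier.
All remaining values lie within [-331.00, 1153.00].

1163, 1182, 1372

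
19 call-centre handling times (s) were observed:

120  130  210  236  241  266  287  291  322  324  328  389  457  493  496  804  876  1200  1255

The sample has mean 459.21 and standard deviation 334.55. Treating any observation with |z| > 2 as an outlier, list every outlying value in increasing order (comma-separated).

1200, 1255

Cutoffs at x̄ ± 2s: 459.21 ± 2·334.55 = [-209.89, 1128.31].
1200: z = 2.21, |z| > 2 → outlier.
1255: z = 2.38, |z| > 2 → outlier.
Every other value lies within [-209.89, 1128.31].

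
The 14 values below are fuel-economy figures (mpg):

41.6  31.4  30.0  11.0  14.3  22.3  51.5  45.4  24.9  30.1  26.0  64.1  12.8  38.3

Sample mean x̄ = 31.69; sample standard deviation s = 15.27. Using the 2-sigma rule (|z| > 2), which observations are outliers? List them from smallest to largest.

64.1

Cutoffs at x̄ ± 2s: 31.69 ± 2·15.27 = [1.15, 62.23].
64.1: z = 2.12, |z| > 2 → outlier.
Every other value lies within [1.15, 62.23].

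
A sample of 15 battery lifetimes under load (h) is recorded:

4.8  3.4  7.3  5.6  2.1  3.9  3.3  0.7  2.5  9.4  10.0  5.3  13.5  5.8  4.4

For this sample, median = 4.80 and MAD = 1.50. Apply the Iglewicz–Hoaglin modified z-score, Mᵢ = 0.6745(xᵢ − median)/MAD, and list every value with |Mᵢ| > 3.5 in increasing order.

|Mᵢ| > 3.5 ⇔ |xᵢ − 4.80| > 3.5·1.50/0.6745 = 7.78.
So outliers lie outside [-2.98, 12.58].
13.5: M = 3.91 → outlier.

13.5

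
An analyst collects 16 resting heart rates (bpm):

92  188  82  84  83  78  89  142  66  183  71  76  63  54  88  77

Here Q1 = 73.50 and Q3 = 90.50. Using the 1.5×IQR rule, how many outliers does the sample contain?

IQR = 17.00; fences at 73.50 − 25.50 = 48.00 and 90.50 + 25.50 = 116.00.
Outside the cutoffs: 142, 183, 188.

3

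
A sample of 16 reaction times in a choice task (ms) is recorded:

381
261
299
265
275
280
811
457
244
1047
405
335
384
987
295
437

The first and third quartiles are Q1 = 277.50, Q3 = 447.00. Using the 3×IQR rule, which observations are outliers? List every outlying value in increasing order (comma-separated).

987, 1047

IQR = Q3 − Q1 = 447.00 − 277.50 = 169.50.
Lower fence = Q1 − 3·IQR = 277.50 − 508.50 = -231.00.
Upper fence = Q3 + 3·IQR = 447.00 + 508.50 = 955.50.
987 > 955.50 → outlier.
1047 > 955.50 → outlier.
All remaining values lie within [-231.00, 955.50].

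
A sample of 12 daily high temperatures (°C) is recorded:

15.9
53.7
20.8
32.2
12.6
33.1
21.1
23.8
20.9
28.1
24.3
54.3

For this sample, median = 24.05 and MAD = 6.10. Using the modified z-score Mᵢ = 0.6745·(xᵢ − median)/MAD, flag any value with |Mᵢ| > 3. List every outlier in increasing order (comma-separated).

53.7, 54.3

|Mᵢ| > 3 ⇔ |xᵢ − 24.05| > 3·6.10/0.6745 = 27.13.
So outliers lie outside [-3.08, 51.18].
53.7: M = 3.28 → outlier.
54.3: M = 3.34 → outlier.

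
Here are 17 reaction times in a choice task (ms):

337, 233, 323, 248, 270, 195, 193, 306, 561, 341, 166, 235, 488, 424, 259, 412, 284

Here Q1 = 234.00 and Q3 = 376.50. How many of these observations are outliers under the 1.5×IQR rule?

IQR = 142.50; fences at 234.00 − 213.75 = 20.25 and 376.50 + 213.75 = 590.25.
Every value lies within the cutoffs.

0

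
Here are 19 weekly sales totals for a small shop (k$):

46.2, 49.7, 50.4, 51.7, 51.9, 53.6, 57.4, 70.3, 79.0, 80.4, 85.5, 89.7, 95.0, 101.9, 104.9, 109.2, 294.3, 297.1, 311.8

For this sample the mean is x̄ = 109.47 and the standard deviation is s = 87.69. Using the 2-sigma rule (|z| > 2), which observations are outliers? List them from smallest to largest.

294.3, 297.1, 311.8

Cutoffs at x̄ ± 2s: 109.47 ± 2·87.69 = [-65.91, 284.85].
294.3: z = 2.11, |z| > 2 → outlier.
297.1: z = 2.14, |z| > 2 → outlier.
311.8: z = 2.31, |z| > 2 → outlier.
Every other value lies within [-65.91, 284.85].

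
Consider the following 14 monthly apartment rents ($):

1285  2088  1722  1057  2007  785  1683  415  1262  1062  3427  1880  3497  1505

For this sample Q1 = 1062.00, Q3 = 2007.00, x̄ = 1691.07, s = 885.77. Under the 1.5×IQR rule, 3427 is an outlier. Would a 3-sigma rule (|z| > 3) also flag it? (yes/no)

z = (3427 − 1691.07) / 885.77 = 1.96.
|z| = 1.96 ≤ 3.

no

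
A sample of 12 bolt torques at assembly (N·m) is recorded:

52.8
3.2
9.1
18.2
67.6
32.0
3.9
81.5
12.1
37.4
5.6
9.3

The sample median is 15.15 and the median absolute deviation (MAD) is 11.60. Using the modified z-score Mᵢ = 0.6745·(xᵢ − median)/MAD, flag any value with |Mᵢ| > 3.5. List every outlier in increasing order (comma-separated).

81.5

|Mᵢ| > 3.5 ⇔ |xᵢ − 15.15| > 3.5·11.60/0.6745 = 60.19.
So outliers lie outside [-45.04, 75.34].
81.5: M = 3.86 → outlier.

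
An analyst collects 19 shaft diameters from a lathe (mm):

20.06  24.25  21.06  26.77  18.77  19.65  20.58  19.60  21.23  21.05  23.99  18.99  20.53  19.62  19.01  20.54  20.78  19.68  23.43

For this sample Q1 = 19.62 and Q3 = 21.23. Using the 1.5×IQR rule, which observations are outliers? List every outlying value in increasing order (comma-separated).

23.99, 24.25, 26.77

IQR = Q3 − Q1 = 21.23 − 19.62 = 1.61.
Lower fence = Q1 − 1.5·IQR = 19.62 − 2.415 = 17.205.
Upper fence = Q3 + 1.5·IQR = 21.23 + 2.415 = 23.645.
23.99 > 23.645 → outlier.
24.25 > 23.645 → outlier.
26.77 > 23.645 → outlier.
All remaining values lie within [17.205, 23.645].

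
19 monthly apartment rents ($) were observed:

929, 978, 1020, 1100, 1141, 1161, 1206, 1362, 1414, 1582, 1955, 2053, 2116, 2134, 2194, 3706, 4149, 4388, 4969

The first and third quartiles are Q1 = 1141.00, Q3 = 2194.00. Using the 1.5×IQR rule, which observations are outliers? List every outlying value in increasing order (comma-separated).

4149, 4388, 4969

IQR = Q3 − Q1 = 2194.00 − 1141.00 = 1053.00.
Lower fence = Q1 − 1.5·IQR = 1141.00 − 1579.50 = -438.50.
Upper fence = Q3 + 1.5·IQR = 2194.00 + 1579.50 = 3773.50.
4149 > 3773.50 → outlier.
4388 > 3773.50 → outlier.
4969 > 3773.50 → outlier.
All remaining values lie within [-438.50, 3773.50].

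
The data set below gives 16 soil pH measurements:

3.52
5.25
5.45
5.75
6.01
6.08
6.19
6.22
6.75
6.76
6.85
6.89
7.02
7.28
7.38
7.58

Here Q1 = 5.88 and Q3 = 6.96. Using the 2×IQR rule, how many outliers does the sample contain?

1

IQR = 1.08; fences at 5.88 − 2.16 = 3.72 and 6.96 + 2.16 = 9.12.
Outside the cutoffs: 3.52.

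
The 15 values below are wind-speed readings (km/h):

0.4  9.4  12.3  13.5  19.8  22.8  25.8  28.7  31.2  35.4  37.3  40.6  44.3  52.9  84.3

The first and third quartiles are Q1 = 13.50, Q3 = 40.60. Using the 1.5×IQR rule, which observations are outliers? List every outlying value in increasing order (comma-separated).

IQR = Q3 − Q1 = 40.60 − 13.50 = 27.10.
Lower fence = Q1 − 1.5·IQR = 13.50 − 40.65 = -27.15.
Upper fence = Q3 + 1.5·IQR = 40.60 + 40.65 = 81.25.
84.3 > 81.25 → outlier.
All remaining values lie within [-27.15, 81.25].

84.3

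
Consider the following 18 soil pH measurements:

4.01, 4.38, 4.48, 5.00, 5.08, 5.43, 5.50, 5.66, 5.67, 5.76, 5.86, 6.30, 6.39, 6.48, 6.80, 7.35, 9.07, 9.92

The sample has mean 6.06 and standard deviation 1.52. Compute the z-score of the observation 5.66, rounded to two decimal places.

z = (5.66 − 6.06) / 1.52 = -0.26.

-0.26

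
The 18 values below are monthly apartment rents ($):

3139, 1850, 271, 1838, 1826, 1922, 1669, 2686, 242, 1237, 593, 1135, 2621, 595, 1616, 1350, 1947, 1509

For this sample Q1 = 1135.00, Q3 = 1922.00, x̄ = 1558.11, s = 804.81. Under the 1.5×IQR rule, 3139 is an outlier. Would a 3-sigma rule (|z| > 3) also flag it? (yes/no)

no

z = (3139 − 1558.11) / 804.81 = 1.96.
|z| = 1.96 ≤ 3.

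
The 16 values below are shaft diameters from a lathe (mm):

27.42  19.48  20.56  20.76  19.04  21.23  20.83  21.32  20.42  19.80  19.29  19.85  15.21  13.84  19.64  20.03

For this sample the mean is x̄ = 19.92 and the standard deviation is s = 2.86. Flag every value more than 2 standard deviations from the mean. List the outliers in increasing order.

13.84, 27.42

Cutoffs at x̄ ± 2s: 19.92 ± 2·2.86 = [14.20, 25.64].
13.84: z = -2.13, |z| > 2 → outlier.
27.42: z = 2.62, |z| > 2 → outlier.
Every other value lies within [14.20, 25.64].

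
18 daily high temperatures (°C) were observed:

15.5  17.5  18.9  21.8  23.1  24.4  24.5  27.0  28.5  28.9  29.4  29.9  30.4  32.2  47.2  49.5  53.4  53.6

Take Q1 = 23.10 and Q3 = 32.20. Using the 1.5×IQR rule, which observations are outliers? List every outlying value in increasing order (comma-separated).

47.2, 49.5, 53.4, 53.6

IQR = Q3 − Q1 = 32.20 − 23.10 = 9.10.
Lower fence = Q1 − 1.5·IQR = 23.10 − 13.65 = 9.45.
Upper fence = Q3 + 1.5·IQR = 32.20 + 13.65 = 45.85.
47.2 > 45.85 → outlier.
49.5 > 45.85 → outlier.
53.4 > 45.85 → outlier.
53.6 > 45.85 → outlier.
All remaining values lie within [9.45, 45.85].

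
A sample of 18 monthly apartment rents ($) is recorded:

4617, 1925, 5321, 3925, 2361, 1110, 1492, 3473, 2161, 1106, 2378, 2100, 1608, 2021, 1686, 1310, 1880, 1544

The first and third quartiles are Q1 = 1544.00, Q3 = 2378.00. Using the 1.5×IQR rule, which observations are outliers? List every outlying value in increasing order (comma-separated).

3925, 4617, 5321

IQR = Q3 − Q1 = 2378.00 − 1544.00 = 834.00.
Lower fence = Q1 − 1.5·IQR = 1544.00 − 1251.00 = 293.00.
Upper fence = Q3 + 1.5·IQR = 2378.00 + 1251.00 = 3629.00.
3925 > 3629.00 → outlier.
4617 > 3629.00 → outlier.
5321 > 3629.00 → outlier.
All remaining values lie within [293.00, 3629.00].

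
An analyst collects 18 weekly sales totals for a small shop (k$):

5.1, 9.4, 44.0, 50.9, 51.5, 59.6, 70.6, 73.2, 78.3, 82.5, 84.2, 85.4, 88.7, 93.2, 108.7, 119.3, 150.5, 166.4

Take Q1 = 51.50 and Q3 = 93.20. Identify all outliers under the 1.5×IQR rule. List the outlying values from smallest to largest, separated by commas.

IQR = Q3 − Q1 = 93.20 − 51.50 = 41.70.
Lower fence = Q1 − 1.5·IQR = 51.50 − 62.55 = -11.05.
Upper fence = Q3 + 1.5·IQR = 93.20 + 62.55 = 155.75.
166.4 > 155.75 → outlier.
All remaining values lie within [-11.05, 155.75].

166.4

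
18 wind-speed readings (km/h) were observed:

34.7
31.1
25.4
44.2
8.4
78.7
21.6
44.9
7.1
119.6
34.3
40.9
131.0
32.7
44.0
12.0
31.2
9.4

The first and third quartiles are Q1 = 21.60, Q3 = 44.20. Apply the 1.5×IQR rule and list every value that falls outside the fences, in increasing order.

78.7, 119.6, 131.0

IQR = Q3 − Q1 = 44.20 − 21.60 = 22.60.
Lower fence = Q1 − 1.5·IQR = 21.60 − 33.90 = -12.30.
Upper fence = Q3 + 1.5·IQR = 44.20 + 33.90 = 78.10.
78.7 > 78.10 → outlier.
119.6 > 78.10 → outlier.
131.0 > 78.10 → outlier.
All remaining values lie within [-12.30, 78.10].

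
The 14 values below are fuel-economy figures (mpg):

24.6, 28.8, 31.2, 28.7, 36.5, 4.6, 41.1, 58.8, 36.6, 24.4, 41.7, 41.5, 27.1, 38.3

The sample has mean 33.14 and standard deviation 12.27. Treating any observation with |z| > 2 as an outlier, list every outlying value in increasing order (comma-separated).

4.6, 58.8

Cutoffs at x̄ ± 2s: 33.14 ± 2·12.27 = [8.60, 57.68].
4.6: z = -2.33, |z| > 2 → outlier.
58.8: z = 2.09, |z| > 2 → outlier.
Every other value lies within [8.60, 57.68].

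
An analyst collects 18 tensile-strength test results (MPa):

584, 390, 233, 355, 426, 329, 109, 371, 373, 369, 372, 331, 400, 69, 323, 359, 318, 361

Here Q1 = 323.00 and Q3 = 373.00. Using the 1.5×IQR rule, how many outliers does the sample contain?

4

IQR = 50.00; fences at 323.00 − 75.00 = 248.00 and 373.00 + 75.00 = 448.00.
Outside the cutoffs: 69, 109, 233, 584.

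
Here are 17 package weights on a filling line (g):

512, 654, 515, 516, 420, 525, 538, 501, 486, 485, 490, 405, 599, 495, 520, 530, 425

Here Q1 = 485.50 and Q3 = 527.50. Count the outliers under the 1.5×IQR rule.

IQR = 42.00; fences at 485.50 − 63.00 = 422.50 and 527.50 + 63.00 = 590.50.
Outside the cutoffs: 405, 420, 599, 654.

4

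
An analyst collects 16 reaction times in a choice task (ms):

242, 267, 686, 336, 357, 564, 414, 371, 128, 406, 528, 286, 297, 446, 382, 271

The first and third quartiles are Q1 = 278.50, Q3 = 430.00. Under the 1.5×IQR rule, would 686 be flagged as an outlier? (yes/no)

IQR = Q3 − Q1 = 430.00 − 278.50 = 151.50.
Lower fence = Q1 − 1.5·IQR = 278.50 − 227.25 = 51.25.
Upper fence = Q3 + 1.5·IQR = 430.00 + 227.25 = 657.25.
686 lies above the upper fence.

yes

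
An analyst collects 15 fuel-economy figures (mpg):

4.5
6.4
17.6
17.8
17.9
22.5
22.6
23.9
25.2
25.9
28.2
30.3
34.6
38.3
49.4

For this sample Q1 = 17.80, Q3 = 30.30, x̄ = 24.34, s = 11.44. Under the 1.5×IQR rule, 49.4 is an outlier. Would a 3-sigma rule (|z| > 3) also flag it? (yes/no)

z = (49.4 − 24.34) / 11.44 = 2.19.
|z| = 2.19 ≤ 3.

no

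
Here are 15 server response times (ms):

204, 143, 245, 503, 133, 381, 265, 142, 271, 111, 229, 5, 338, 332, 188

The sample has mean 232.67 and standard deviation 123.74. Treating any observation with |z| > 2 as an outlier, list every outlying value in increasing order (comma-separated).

503

Cutoffs at x̄ ± 2s: 232.67 ± 2·123.74 = [-14.81, 480.15].
503: z = 2.18, |z| > 2 → outlier.
Every other value lies within [-14.81, 480.15].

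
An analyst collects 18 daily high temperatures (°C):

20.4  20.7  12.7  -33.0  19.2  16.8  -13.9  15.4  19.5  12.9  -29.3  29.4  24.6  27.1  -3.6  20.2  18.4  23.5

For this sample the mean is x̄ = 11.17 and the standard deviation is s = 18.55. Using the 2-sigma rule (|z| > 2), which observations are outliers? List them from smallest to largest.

Cutoffs at x̄ ± 2s: 11.17 ± 2·18.55 = [-25.93, 48.27].
-33.0: z = -2.38, |z| > 2 → outlier.
-29.3: z = -2.18, |z| > 2 → outlier.
Every other value lies within [-25.93, 48.27].

-33.0, -29.3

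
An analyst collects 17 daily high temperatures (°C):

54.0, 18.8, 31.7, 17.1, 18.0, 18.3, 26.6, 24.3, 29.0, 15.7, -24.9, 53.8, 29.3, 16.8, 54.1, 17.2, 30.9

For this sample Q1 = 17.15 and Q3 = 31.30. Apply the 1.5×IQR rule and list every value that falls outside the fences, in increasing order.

IQR = Q3 − Q1 = 31.30 − 17.15 = 14.15.
Lower fence = Q1 − 1.5·IQR = 17.15 − 21.225 = -4.075.
Upper fence = Q3 + 1.5·IQR = 31.30 + 21.225 = 52.525.
-24.9 < -4.075 → outlier.
53.8 > 52.525 → outlier.
54.0 > 52.525 → outlier.
54.1 > 52.525 → outlier.
All remaining values lie within [-4.075, 52.525].

-24.9, 53.8, 54.0, 54.1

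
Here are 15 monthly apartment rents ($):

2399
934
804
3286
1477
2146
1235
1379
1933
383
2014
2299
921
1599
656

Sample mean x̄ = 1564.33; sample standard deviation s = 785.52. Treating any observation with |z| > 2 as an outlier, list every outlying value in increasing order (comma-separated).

3286

Cutoffs at x̄ ± 2s: 1564.33 ± 2·785.52 = [-6.71, 3135.37].
3286: z = 2.19, |z| > 2 → outlier.
Every other value lies within [-6.71, 3135.37].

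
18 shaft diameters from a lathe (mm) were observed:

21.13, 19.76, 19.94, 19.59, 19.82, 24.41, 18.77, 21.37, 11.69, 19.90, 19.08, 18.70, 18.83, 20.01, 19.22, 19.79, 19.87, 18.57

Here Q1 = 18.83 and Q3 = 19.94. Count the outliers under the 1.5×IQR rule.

IQR = 1.11; fences at 18.83 − 1.665 = 17.165 and 19.94 + 1.665 = 21.605.
Outside the cutoffs: 11.69, 24.41.

2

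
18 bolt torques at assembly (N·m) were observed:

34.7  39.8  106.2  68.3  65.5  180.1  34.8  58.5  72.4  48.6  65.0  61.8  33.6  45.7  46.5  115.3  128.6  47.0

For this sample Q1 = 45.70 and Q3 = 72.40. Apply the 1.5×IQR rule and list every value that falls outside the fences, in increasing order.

IQR = Q3 − Q1 = 72.40 − 45.70 = 26.70.
Lower fence = Q1 − 1.5·IQR = 45.70 − 40.05 = 5.65.
Upper fence = Q3 + 1.5·IQR = 72.40 + 40.05 = 112.45.
115.3 > 112.45 → outlier.
128.6 > 112.45 → outlier.
180.1 > 112.45 → outlier.
All remaining values lie within [5.65, 112.45].

115.3, 128.6, 180.1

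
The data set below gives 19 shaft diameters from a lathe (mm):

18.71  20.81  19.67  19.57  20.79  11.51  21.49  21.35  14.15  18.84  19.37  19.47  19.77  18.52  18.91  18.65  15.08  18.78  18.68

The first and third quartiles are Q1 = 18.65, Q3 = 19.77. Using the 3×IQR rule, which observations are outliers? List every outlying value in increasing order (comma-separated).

11.51, 14.15, 15.08

IQR = Q3 − Q1 = 19.77 − 18.65 = 1.12.
Lower fence = Q1 − 3·IQR = 18.65 − 3.36 = 15.29.
Upper fence = Q3 + 3·IQR = 19.77 + 3.36 = 23.13.
11.51 < 15.29 → outlier.
14.15 < 15.29 → outlier.
15.08 < 15.29 → outlier.
All remaining values lie within [15.29, 23.13].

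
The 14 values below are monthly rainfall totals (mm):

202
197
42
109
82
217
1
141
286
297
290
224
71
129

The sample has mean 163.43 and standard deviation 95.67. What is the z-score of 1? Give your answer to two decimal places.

z = (1 − 163.43) / 95.67 = -1.70.

-1.70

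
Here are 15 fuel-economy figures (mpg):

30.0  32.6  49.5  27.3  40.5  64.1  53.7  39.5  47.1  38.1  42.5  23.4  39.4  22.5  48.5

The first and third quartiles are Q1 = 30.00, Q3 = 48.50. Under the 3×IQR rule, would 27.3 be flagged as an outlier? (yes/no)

IQR = Q3 − Q1 = 48.50 − 30.00 = 18.50.
Lower fence = Q1 − 3·IQR = 30.00 − 55.50 = -25.50.
Upper fence = Q3 + 3·IQR = 48.50 + 55.50 = 104.00.
27.3 lies within [-25.50, 104.00].

no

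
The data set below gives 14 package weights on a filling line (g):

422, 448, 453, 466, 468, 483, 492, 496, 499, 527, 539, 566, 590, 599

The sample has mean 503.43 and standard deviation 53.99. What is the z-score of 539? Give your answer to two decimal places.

0.66

z = (539 − 503.43) / 53.99 = 0.66.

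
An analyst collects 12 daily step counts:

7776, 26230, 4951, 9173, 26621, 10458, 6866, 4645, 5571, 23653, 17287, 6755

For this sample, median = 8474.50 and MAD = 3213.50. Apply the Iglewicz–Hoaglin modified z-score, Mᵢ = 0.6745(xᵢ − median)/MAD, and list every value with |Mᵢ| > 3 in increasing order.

23653, 26230, 26621

|Mᵢ| > 3 ⇔ |xᵢ − 8474.50| > 3·3213.50/0.6745 = 14292.81.
So outliers lie outside [-5818.31, 22767.31].
23653: M = 3.19 → outlier.
26230: M = 3.73 → outlier.
26621: M = 3.81 → outlier.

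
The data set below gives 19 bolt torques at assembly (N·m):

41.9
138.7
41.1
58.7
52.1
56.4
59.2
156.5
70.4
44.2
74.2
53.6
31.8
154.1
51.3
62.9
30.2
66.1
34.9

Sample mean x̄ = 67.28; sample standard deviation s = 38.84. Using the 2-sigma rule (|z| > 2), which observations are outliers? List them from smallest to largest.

154.1, 156.5

Cutoffs at x̄ ± 2s: 67.28 ± 2·38.84 = [-10.40, 144.96].
154.1: z = 2.24, |z| > 2 → outlier.
156.5: z = 2.30, |z| > 2 → outlier.
Every other value lies within [-10.40, 144.96].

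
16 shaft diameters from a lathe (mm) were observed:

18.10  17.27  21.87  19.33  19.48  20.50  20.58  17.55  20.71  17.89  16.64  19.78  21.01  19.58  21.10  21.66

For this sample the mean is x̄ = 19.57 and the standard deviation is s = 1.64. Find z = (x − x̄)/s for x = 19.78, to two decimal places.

z = (19.78 − 19.57) / 1.64 = 0.13.

0.13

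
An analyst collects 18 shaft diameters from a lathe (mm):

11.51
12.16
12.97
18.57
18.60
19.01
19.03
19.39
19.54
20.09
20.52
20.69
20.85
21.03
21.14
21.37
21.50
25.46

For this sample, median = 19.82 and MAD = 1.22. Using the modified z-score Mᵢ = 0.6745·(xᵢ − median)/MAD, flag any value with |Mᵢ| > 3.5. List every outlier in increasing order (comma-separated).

|Mᵢ| > 3.5 ⇔ |xᵢ − 19.82| > 3.5·1.22/0.6745 = 6.33.
So outliers lie outside [13.49, 26.15].
11.51: M = -4.59 → outlier.
12.16: M = -4.23 → outlier.
12.97: M = -3.79 → outlier.

11.51, 12.16, 12.97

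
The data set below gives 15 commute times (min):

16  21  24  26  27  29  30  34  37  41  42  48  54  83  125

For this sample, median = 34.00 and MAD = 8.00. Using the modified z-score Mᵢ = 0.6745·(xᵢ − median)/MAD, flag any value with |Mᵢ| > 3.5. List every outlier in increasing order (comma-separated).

83, 125

|Mᵢ| > 3.5 ⇔ |xᵢ − 34.00| > 3.5·8.00/0.6745 = 41.51.
So outliers lie outside [-7.51, 75.51].
83: M = 4.13 → outlier.
125: M = 7.67 → outlier.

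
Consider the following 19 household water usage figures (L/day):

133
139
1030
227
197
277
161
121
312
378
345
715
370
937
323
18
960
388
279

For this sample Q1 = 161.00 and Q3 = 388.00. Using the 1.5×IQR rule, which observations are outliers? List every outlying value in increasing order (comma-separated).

IQR = Q3 − Q1 = 388.00 − 161.00 = 227.00.
Lower fence = Q1 − 1.5·IQR = 161.00 − 340.50 = -179.50.
Upper fence = Q3 + 1.5·IQR = 388.00 + 340.50 = 728.50.
937 > 728.50 → outlier.
960 > 728.50 → outlier.
1030 > 728.50 → outlier.
All remaining values lie within [-179.50, 728.50].

937, 960, 1030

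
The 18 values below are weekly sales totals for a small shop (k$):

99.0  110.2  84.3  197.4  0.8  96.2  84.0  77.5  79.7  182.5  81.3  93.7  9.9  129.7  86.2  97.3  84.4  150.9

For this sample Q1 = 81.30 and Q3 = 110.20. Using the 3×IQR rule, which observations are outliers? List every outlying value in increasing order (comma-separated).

IQR = Q3 − Q1 = 110.20 − 81.30 = 28.90.
Lower fence = Q1 − 3·IQR = 81.30 − 86.70 = -5.40.
Upper fence = Q3 + 3·IQR = 110.20 + 86.70 = 196.90.
197.4 > 196.90 → outlier.
All remaining values lie within [-5.40, 196.90].

197.4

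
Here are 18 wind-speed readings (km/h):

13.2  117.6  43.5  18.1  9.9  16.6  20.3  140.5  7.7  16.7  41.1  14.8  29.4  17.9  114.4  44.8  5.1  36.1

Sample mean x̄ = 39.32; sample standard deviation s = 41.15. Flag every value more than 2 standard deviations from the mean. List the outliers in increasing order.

140.5

Cutoffs at x̄ ± 2s: 39.32 ± 2·41.15 = [-42.98, 121.62].
140.5: z = 2.46, |z| > 2 → outlier.
Every other value lies within [-42.98, 121.62].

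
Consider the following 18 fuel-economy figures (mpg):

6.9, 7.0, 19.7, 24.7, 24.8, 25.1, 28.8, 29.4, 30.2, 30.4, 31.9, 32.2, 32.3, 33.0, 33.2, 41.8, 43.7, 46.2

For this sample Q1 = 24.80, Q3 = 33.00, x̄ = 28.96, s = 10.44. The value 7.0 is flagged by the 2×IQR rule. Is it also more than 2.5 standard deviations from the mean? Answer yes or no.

z = (7.0 − 28.96) / 10.44 = -2.10.
|z| = 2.10 ≤ 2.5.

no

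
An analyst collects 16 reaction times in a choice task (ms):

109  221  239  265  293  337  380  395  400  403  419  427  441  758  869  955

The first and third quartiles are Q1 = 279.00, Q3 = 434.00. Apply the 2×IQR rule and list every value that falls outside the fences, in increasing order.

IQR = Q3 − Q1 = 434.00 − 279.00 = 155.00.
Lower fence = Q1 − 2·IQR = 279.00 − 310.00 = -31.00.
Upper fence = Q3 + 2·IQR = 434.00 + 310.00 = 744.00.
758 > 744.00 → outlier.
869 > 744.00 → outlier.
955 > 744.00 → outlier.
All remaining values lie within [-31.00, 744.00].

758, 869, 955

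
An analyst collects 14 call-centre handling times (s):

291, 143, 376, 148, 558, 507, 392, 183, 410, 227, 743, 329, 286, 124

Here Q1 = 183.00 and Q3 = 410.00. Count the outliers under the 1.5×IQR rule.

0

IQR = 227.00; fences at 183.00 − 340.50 = -157.50 and 410.00 + 340.50 = 750.50.
Every value lies within the cutoffs.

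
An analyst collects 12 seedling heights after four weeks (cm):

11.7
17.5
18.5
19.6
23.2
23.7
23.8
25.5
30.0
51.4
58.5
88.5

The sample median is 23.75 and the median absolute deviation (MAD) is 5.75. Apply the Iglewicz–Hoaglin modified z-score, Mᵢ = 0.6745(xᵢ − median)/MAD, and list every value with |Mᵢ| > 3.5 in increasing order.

58.5, 88.5

|Mᵢ| > 3.5 ⇔ |xᵢ − 23.75| > 3.5·5.75/0.6745 = 29.84.
So outliers lie outside [-6.09, 53.59].
58.5: M = 4.08 → outlier.
88.5: M = 7.60 → outlier.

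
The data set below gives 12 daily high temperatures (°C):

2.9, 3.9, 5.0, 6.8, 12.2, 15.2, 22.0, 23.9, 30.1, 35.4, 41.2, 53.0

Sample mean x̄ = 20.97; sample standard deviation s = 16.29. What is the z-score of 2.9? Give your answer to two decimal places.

z = (2.9 − 20.97) / 16.29 = -1.11.

-1.11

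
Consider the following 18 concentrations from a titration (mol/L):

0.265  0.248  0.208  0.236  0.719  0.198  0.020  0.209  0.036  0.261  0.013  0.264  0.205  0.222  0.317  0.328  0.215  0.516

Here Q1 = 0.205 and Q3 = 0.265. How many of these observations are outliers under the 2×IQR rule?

IQR = 0.060; fences at 0.205 − 0.120 = 0.085 and 0.265 + 0.120 = 0.385.
Outside the cutoffs: 0.013, 0.020, 0.036, 0.516, 0.719.

5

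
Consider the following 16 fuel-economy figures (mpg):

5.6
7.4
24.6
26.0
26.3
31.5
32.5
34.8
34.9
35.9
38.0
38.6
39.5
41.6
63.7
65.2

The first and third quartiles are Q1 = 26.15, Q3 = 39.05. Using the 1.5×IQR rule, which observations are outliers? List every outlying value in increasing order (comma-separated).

IQR = Q3 − Q1 = 39.05 − 26.15 = 12.90.
Lower fence = Q1 − 1.5·IQR = 26.15 − 19.35 = 6.80.
Upper fence = Q3 + 1.5·IQR = 39.05 + 19.35 = 58.40.
5.6 < 6.80 → outlier.
63.7 > 58.40 → outlier.
65.2 > 58.40 → outlier.
All remaining values lie within [6.80, 58.40].

5.6, 63.7, 65.2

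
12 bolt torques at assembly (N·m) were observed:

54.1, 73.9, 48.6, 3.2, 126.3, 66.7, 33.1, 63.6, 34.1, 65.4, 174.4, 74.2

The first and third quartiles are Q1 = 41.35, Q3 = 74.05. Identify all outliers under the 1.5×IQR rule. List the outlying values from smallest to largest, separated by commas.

IQR = Q3 − Q1 = 74.05 − 41.35 = 32.70.
Lower fence = Q1 − 1.5·IQR = 41.35 − 49.05 = -7.70.
Upper fence = Q3 + 1.5·IQR = 74.05 + 49.05 = 123.10.
126.3 > 123.10 → outlier.
174.4 > 123.10 → outlier.
All remaining values lie within [-7.70, 123.10].

126.3, 174.4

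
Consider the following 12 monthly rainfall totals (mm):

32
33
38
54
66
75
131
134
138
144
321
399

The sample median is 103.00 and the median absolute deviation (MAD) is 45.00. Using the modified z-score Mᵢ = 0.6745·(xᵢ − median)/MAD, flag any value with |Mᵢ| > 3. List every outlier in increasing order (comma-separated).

|Mᵢ| > 3 ⇔ |xᵢ − 103.00| > 3·45.00/0.6745 = 200.15.
So outliers lie outside [-97.15, 303.15].
321: M = 3.27 → outlier.
399: M = 4.44 → outlier.

321, 399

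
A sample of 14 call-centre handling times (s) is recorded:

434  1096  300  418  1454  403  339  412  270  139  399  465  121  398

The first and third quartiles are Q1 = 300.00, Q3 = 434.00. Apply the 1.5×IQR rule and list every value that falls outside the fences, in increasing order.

1096, 1454

IQR = Q3 − Q1 = 434.00 − 300.00 = 134.00.
Lower fence = Q1 − 1.5·IQR = 300.00 − 201.00 = 99.00.
Upper fence = Q3 + 1.5·IQR = 434.00 + 201.00 = 635.00.
1096 > 635.00 → outlier.
1454 > 635.00 → outlier.
All remaining values lie within [99.00, 635.00].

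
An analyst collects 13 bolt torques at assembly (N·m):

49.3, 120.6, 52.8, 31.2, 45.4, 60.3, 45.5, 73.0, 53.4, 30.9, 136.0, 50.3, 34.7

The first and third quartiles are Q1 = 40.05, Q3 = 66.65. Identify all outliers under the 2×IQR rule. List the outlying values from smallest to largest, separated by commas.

120.6, 136.0

IQR = Q3 − Q1 = 66.65 − 40.05 = 26.60.
Lower fence = Q1 − 2·IQR = 40.05 − 53.20 = -13.15.
Upper fence = Q3 + 2·IQR = 66.65 + 53.20 = 119.85.
120.6 > 119.85 → outlier.
136.0 > 119.85 → outlier.
All remaining values lie within [-13.15, 119.85].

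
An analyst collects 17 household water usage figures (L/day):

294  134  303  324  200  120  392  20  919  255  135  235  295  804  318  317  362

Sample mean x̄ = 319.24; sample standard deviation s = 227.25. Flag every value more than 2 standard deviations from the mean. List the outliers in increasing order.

Cutoffs at x̄ ± 2s: 319.24 ± 2·227.25 = [-135.26, 773.74].
804: z = 2.13, |z| > 2 → outlier.
919: z = 2.64, |z| > 2 → outlier.
Every other value lies within [-135.26, 773.74].

804, 919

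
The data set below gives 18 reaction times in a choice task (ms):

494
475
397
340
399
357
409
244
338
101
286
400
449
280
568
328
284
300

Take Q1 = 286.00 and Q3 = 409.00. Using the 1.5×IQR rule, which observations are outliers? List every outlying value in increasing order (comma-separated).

101

IQR = Q3 − Q1 = 409.00 − 286.00 = 123.00.
Lower fence = Q1 − 1.5·IQR = 286.00 − 184.50 = 101.50.
Upper fence = Q3 + 1.5·IQR = 409.00 + 184.50 = 593.50.
101 < 101.50 → outlier.
All remaining values lie within [101.50, 593.50].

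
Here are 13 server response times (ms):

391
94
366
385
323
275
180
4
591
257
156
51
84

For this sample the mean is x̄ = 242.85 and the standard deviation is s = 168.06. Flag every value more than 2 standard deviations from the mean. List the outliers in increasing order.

591

Cutoffs at x̄ ± 2s: 242.85 ± 2·168.06 = [-93.27, 578.97].
591: z = 2.07, |z| > 2 → outlier.
Every other value lies within [-93.27, 578.97].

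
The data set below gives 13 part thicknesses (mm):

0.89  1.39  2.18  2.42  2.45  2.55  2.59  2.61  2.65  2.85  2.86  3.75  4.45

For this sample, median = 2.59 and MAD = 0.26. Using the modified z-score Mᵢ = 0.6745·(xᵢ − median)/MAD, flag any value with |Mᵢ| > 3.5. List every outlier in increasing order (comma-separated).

|Mᵢ| > 3.5 ⇔ |xᵢ − 2.59| > 3.5·0.26/0.6745 = 1.35.
So outliers lie outside [1.24, 3.94].
0.89: M = -4.41 → outlier.
4.45: M = 4.83 → outlier.

0.89, 4.45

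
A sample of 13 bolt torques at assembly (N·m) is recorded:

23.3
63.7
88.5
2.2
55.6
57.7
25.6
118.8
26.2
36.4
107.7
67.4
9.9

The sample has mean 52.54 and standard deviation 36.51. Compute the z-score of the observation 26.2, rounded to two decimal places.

-0.72

z = (26.2 − 52.54) / 36.51 = -0.72.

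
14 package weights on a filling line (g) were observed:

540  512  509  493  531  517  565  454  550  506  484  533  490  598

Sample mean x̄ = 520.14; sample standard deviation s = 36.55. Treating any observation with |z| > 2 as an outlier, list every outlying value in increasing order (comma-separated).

Cutoffs at x̄ ± 2s: 520.14 ± 2·36.55 = [447.04, 593.24].
598: z = 2.13, |z| > 2 → outlier.
Every other value lies within [447.04, 593.24].

598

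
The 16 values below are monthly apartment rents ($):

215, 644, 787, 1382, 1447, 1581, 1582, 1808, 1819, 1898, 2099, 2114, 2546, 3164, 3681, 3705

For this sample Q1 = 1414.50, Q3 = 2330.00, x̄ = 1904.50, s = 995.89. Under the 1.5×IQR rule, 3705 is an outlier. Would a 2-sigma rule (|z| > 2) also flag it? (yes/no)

z = (3705 − 1904.50) / 995.89 = 1.81.
|z| = 1.81 ≤ 2.

no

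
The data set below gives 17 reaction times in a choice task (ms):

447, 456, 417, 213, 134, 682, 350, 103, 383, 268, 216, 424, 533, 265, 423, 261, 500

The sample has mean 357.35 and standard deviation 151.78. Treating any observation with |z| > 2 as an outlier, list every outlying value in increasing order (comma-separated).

Cutoffs at x̄ ± 2s: 357.35 ± 2·151.78 = [53.79, 660.91].
682: z = 2.14, |z| > 2 → outlier.
Every other value lies within [53.79, 660.91].

682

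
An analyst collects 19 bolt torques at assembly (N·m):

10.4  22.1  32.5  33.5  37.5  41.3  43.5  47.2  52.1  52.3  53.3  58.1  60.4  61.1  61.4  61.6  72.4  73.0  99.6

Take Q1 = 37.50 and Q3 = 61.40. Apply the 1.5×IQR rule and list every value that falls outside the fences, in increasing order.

99.6

IQR = Q3 − Q1 = 61.40 − 37.50 = 23.90.
Lower fence = Q1 − 1.5·IQR = 37.50 − 35.85 = 1.65.
Upper fence = Q3 + 1.5·IQR = 61.40 + 35.85 = 97.25.
99.6 > 97.25 → outlier.
All remaining values lie within [1.65, 97.25].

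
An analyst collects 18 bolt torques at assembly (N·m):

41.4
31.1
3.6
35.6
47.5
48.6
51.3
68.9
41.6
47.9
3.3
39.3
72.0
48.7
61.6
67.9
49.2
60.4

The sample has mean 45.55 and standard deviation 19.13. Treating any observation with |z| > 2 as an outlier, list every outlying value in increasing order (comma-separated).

Cutoffs at x̄ ± 2s: 45.55 ± 2·19.13 = [7.29, 83.81].
3.3: z = -2.21, |z| > 2 → outlier.
3.6: z = -2.19, |z| > 2 → outlier.
Every other value lies within [7.29, 83.81].

3.3, 3.6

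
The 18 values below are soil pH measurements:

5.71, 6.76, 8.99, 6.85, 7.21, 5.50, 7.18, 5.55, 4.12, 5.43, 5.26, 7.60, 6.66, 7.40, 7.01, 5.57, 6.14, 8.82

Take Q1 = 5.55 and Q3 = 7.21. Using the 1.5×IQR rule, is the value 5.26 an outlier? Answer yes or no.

IQR = Q3 − Q1 = 7.21 − 5.55 = 1.66.
Lower fence = Q1 − 1.5·IQR = 5.55 − 2.49 = 3.06.
Upper fence = Q3 + 1.5·IQR = 7.21 + 2.49 = 9.70.
5.26 lies within [3.06, 9.70].

no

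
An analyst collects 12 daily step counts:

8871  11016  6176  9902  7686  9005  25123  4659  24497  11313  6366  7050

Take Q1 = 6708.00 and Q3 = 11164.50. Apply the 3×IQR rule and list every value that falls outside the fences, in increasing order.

25123

IQR = Q3 − Q1 = 11164.50 − 6708.00 = 4456.50.
Lower fence = Q1 − 3·IQR = 6708.00 − 13369.50 = -6661.50.
Upper fence = Q3 + 3·IQR = 11164.50 + 13369.50 = 24534.00.
25123 > 24534.00 → outlier.
All remaining values lie within [-6661.50, 24534.00].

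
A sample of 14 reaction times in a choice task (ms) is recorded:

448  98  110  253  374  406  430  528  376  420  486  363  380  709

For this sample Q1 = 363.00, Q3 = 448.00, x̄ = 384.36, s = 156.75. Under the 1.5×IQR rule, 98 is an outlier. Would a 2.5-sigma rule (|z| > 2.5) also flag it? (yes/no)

no

z = (98 − 384.36) / 156.75 = -1.83.
|z| = 1.83 ≤ 2.5.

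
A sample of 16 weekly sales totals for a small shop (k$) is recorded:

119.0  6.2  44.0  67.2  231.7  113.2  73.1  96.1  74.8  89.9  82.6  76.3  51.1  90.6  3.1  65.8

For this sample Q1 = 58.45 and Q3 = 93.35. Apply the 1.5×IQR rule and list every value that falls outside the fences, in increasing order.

3.1, 231.7

IQR = Q3 − Q1 = 93.35 − 58.45 = 34.90.
Lower fence = Q1 − 1.5·IQR = 58.45 − 52.35 = 6.10.
Upper fence = Q3 + 1.5·IQR = 93.35 + 52.35 = 145.70.
3.1 < 6.10 → outlier.
231.7 > 145.70 → outlier.
All remaining values lie within [6.10, 145.70].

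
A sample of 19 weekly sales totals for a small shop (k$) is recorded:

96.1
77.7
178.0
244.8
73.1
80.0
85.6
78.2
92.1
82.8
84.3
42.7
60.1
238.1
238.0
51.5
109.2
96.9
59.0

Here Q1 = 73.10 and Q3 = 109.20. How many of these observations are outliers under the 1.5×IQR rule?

4

IQR = 36.10; fences at 73.10 − 54.15 = 18.95 and 109.20 + 54.15 = 163.35.
Outside the cutoffs: 178.0, 238.0, 238.1, 244.8.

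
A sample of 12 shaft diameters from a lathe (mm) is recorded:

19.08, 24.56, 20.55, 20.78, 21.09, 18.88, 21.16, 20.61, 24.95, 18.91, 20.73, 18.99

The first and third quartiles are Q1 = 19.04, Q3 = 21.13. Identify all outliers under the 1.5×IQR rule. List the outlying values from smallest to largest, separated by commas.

24.56, 24.95

IQR = Q3 − Q1 = 21.13 − 19.04 = 2.09.
Lower fence = Q1 − 1.5·IQR = 19.04 − 3.135 = 15.905.
Upper fence = Q3 + 1.5·IQR = 21.13 + 3.135 = 24.265.
24.56 > 24.265 → outlier.
24.95 > 24.265 → outlier.
All remaining values lie within [15.905, 24.265].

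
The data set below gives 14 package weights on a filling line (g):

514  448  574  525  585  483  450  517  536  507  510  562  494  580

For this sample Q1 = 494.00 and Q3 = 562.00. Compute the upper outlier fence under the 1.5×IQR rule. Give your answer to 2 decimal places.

664.00

IQR = Q3 − Q1 = 562.00 − 494.00 = 68.00.
Lower fence = Q1 − 1.5·IQR = 494.00 − 102.00 = 392.00.
Upper fence = Q3 + 1.5·IQR = 562.00 + 102.00 = 664.00.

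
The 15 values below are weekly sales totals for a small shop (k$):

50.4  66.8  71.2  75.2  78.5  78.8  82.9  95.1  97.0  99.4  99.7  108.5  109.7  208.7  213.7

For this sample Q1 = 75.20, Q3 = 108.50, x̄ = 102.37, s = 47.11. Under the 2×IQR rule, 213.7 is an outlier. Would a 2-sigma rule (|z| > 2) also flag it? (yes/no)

yes

z = (213.7 − 102.37) / 47.11 = 2.36.
|z| = 2.36 > 2.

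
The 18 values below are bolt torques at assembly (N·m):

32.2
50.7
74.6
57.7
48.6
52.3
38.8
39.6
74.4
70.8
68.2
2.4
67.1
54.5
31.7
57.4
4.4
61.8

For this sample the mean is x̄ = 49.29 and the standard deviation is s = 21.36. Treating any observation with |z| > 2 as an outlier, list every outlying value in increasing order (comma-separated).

Cutoffs at x̄ ± 2s: 49.29 ± 2·21.36 = [6.57, 92.01].
2.4: z = -2.20, |z| > 2 → outlier.
4.4: z = -2.10, |z| > 2 → outlier.
Every other value lies within [6.57, 92.01].

2.4, 4.4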